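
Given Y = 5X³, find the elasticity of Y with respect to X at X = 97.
Elasticity = 3

Elasticity = (dY/dX) · (X/Y)

dY/dX = 15·X²
At X = 97: dY/dX = 141135, Y = 4563365

Elasticity = 141135 · (97 / 4563365) = 3

Interpretation: for a small percentage change in X, the percentage change in Y is approximately 3.00 times as large.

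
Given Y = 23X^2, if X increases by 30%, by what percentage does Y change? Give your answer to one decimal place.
69.0%

For Y = 23X^2:
If X → X(1 + 0.3)
Then Y → Y · (1 + 0.3)^2
     = Y · 1.6900

Percentage change = ((1 + 0.3)^2 − 1) × 100% = 69.0%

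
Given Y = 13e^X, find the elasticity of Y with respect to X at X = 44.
Elasticity = 44

Elasticity = (dY/dX) · (X/Y)

dY/dX = 13·e^X
At X = 44: dY/dX = 13·e^44, Y = 13·e^44

Elasticity = (13·e^44) · (44 / (13·e^44)) = 44

Interpretation: for a small percentage change in X, the percentage change in Y is approximately 44.00 times as large.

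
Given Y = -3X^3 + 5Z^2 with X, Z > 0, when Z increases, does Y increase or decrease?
Y increases

Taking the partial derivative:
∂Y/∂Z = 10Z

∂Y/∂Z = 10Z > 0 (assuming positive values)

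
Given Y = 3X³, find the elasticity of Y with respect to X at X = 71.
Elasticity = 3

Elasticity = (dY/dX) · (X/Y)

dY/dX = 9·X²
At X = 71: dY/dX = 45369, Y = 1073733

Elasticity = 45369 · (71 / 1073733) = 3

Interpretation: for a small percentage change in X, the percentage change in Y is approximately 3.00 times as large.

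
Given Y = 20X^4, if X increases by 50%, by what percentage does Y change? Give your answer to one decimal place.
406.3%

For Y = 20X^4:
If X → X(1 + 0.5)
Then Y → Y · (1 + 0.5)^4
     = Y · 5.0625

Percentage change = ((1 + 0.5)^4 − 1) × 100% ≈ 406.3%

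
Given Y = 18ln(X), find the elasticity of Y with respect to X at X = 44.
Elasticity = 1/ln(44) ≈ 0.2643

Elasticity = (dY/dX) · (X/Y)

dY/dX = 18/X
At X = 44: dY/dX = 9/22, Y = 18·ln(44)

Elasticity = (9/22) · (44 / (18·ln(44))) = 1/ln(44) ≈ 0.2643

Interpretation: for a small percentage change in X, the percentage change in Y is approximately 0.26 times as large.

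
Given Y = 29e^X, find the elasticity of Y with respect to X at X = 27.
Elasticity = 27

Elasticity = (dY/dX) · (X/Y)

dY/dX = 29·e^X
At X = 27: dY/dX = 29·e^27, Y = 29·e^27

Elasticity = (29·e^27) · (27 / (29·e^27)) = 27

Interpretation: for a small percentage change in X, the percentage change in Y is approximately 27.00 times as large.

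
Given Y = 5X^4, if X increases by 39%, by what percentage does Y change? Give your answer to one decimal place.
273.3%

For Y = 5X^4:
If X → X(1 + 0.39)
Then Y → Y · (1 + 0.39)^4
     ≈ Y · 3.7330

Percentage change = ((1 + 0.39)^4 − 1) × 100% ≈ 273.3%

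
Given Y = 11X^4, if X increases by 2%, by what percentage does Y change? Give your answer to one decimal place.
8.2%

For Y = 11X^4:
If X → X(1 + 0.02)
Then Y → Y · (1 + 0.02)^4
     ≈ Y · 1.0824

Percentage change = ((1 + 0.02)^4 − 1) × 100% ≈ 8.2%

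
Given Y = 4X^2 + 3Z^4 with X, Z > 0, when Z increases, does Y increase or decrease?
Y increases

Taking the partial derivative:
∂Y/∂Z = 12Z^3

∂Y/∂Z = 12Z^3 > 0 (assuming positive values)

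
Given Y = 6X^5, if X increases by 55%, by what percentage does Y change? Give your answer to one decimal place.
794.7%

For Y = 6X^5:
If X → X(1 + 0.55)
Then Y → Y · (1 + 0.55)^5
     ≈ Y · 8.9466

Percentage change = ((1 + 0.55)^5 − 1) × 100% ≈ 794.7%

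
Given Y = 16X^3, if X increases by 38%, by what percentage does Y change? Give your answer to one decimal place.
162.8%

For Y = 16X^3:
If X → X(1 + 0.38)
Then Y → Y · (1 + 0.38)^3
     ≈ Y · 2.6281

Percentage change = ((1 + 0.38)^3 − 1) × 100% ≈ 162.8%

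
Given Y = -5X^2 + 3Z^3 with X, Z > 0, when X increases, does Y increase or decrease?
Y decreases

Taking the partial derivative:
∂Y/∂X = -10X

∂Y/∂X = -10X < 0 (assuming positive values)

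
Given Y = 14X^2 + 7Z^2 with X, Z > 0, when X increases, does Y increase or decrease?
Y increases

Taking the partial derivative:
∂Y/∂X = 28X

∂Y/∂X = 28X > 0 (assuming positive values)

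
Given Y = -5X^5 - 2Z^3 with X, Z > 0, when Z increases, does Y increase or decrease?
Y decreases

Taking the partial derivative:
∂Y/∂Z = -6Z^2

∂Y/∂Z = -6Z^2 < 0 (assuming positive values)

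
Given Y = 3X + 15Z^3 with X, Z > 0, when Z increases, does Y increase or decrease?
Y increases

Taking the partial derivative:
∂Y/∂Z = 45Z^2

∂Y/∂Z = 45Z^2 > 0 (assuming positive values)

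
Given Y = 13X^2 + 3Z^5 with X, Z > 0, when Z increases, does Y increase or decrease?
Y increases

Taking the partial derivative:
∂Y/∂Z = 15Z^4

∂Y/∂Z = 15Z^4 > 0 (assuming positive values)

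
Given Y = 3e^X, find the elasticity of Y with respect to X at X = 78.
Elasticity = 78

Elasticity = (dY/dX) · (X/Y)

dY/dX = 3·e^X
At X = 78: dY/dX = 3·e^78, Y = 3·e^78

Elasticity = (3·e^78) · (78 / (3·e^78)) = 78

Interpretation: for a small percentage change in X, the percentage change in Y is approximately 78.00 times as large.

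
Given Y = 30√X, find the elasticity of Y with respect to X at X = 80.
Elasticity = 1/2

Elasticity = (dY/dX) · (X/Y)

dY/dX = 15/√X
At X = 80: dY/dX = 3·√5/4, Y = 120·√5

Elasticity = (3·√5/4) · (80 / (120·√5)) = 1/2

Interpretation: for a small percentage change in X, the percentage change in Y is approximately 0.50 times as large.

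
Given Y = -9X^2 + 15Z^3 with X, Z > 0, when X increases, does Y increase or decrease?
Y decreases

Taking the partial derivative:
∂Y/∂X = -18X

∂Y/∂X = -18X < 0 (assuming positive values)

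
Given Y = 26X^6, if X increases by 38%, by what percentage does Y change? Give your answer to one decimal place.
590.7%

For Y = 26X^6:
If X → X(1 + 0.38)
Then Y → Y · (1 + 0.38)^6
     ≈ Y · 6.9068

Percentage change = ((1 + 0.38)^6 − 1) × 100% ≈ 590.7%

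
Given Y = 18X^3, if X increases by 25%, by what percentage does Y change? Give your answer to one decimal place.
95.3%

For Y = 18X^3:
If X → X(1 + 0.25)
Then Y → Y · (1 + 0.25)^3
     ≈ Y · 1.9531

Percentage change = ((1 + 0.25)^3 − 1) × 100% ≈ 95.3%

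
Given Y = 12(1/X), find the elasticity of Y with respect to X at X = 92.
Elasticity = -1

Elasticity = (dY/dX) · (X/Y)

dY/dX = -12/X²
At X = 92: dY/dX = -3/2116, Y = 3/23

Elasticity = (-3/2116) · (92 / (3/23)) = -1

Interpretation: for a small percentage change in X, the percentage change in Y is approximately -1.00 times as large.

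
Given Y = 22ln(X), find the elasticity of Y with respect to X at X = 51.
Elasticity = 1/ln(51) ≈ 0.2543

Elasticity = (dY/dX) · (X/Y)

dY/dX = 22/X
At X = 51: dY/dX = 22/51, Y = 22·ln(51)

Elasticity = (22/51) · (51 / (22·ln(51))) = 1/ln(51) ≈ 0.2543

Interpretation: for a small percentage change in X, the percentage change in Y is approximately 0.25 times as large.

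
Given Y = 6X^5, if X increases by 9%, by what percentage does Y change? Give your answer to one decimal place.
53.9%

For Y = 6X^5:
If X → X(1 + 0.09)
Then Y → Y · (1 + 0.09)^5
     ≈ Y · 1.5386

Percentage change = ((1 + 0.09)^5 − 1) × 100% ≈ 53.9%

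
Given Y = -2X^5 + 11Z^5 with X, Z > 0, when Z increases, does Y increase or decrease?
Y increases

Taking the partial derivative:
∂Y/∂Z = 55Z^4

∂Y/∂Z = 55Z^4 > 0 (assuming positive values)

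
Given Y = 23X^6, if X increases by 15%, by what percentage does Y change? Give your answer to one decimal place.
131.3%

For Y = 23X^6:
If X → X(1 + 0.15)
Then Y → Y · (1 + 0.15)^6
     ≈ Y · 2.3131

Percentage change = ((1 + 0.15)^6 − 1) × 100% ≈ 131.3%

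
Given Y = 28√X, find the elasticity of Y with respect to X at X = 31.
Elasticity = 1/2

Elasticity = (dY/dX) · (X/Y)

dY/dX = 14/√X
At X = 31: dY/dX = 14·√31/31, Y = 28·√31

Elasticity = (14·√31/31) · (31 / (28·√31)) = 1/2

Interpretation: for a small percentage change in X, the percentage change in Y is approximately 0.50 times as large.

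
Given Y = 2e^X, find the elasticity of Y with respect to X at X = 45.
Elasticity = 45

Elasticity = (dY/dX) · (X/Y)

dY/dX = 2·e^X
At X = 45: dY/dX = 2·e^45, Y = 2·e^45

Elasticity = (2·e^45) · (45 / (2·e^45)) = 45

Interpretation: for a small percentage change in X, the percentage change in Y is approximately 45.00 times as large.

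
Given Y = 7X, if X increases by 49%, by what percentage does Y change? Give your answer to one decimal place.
49.0%

For Y = 7X:
If X → X(1 + 0.49)
Then Y → Y · (1 + 0.49)^1
     = Y · 1.4900

Percentage change = ((1 + 0.49)^1 − 1) × 100% = 49.0%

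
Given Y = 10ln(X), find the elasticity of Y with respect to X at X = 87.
Elasticity = 1/ln(87) ≈ 0.2239

Elasticity = (dY/dX) · (X/Y)

dY/dX = 10/X
At X = 87: dY/dX = 10/87, Y = 10·ln(87)

Elasticity = (10/87) · (87 / (10·ln(87))) = 1/ln(87) ≈ 0.2239

Interpretation: for a small percentage change in X, the percentage change in Y is approximately 0.22 times as large.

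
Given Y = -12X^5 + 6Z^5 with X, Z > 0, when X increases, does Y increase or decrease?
Y decreases

Taking the partial derivative:
∂Y/∂X = -60X^4

∂Y/∂X = -60X^4 < 0 (assuming positive values)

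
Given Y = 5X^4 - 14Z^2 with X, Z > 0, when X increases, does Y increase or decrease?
Y increases

Taking the partial derivative:
∂Y/∂X = 20X^3

∂Y/∂X = 20X^3 > 0 (assuming positive values)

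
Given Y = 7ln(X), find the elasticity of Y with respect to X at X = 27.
Elasticity = 1/ln(27) ≈ 0.3034

Elasticity = (dY/dX) · (X/Y)

dY/dX = 7/X
At X = 27: dY/dX = 7/27, Y = 7·ln(27)

Elasticity = (7/27) · (27 / (7·ln(27))) = 1/ln(27) ≈ 0.3034

Interpretation: for a small percentage change in X, the percentage change in Y is approximately 0.30 times as large.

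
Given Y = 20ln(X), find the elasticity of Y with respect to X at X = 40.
Elasticity = 1/ln(40) ≈ 0.2711

Elasticity = (dY/dX) · (X/Y)

dY/dX = 20/X
At X = 40: dY/dX = 1/2, Y = 20·ln(40)

Elasticity = (1/2) · (40 / (20·ln(40))) = 1/ln(40) ≈ 0.2711

Interpretation: for a small percentage change in X, the percentage change in Y is approximately 0.27 times as large.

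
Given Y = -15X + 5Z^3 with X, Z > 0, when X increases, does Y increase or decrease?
Y decreases

Taking the partial derivative:
∂Y/∂X = -15

∂Y/∂X = -15 < 0 (assuming positive values)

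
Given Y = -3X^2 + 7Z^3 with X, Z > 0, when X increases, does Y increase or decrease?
Y decreases

Taking the partial derivative:
∂Y/∂X = -6X

∂Y/∂X = -6X < 0 (assuming positive values)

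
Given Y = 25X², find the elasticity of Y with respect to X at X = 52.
Elasticity = 2

Elasticity = (dY/dX) · (X/Y)

dY/dX = 50·X
At X = 52: dY/dX = 2600, Y = 67600

Elasticity = 2600 · (52 / 67600) = 2

Interpretation: for a small percentage change in X, the percentage change in Y is approximately 2.00 times as large.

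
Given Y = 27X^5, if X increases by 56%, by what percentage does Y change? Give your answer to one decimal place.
823.9%

For Y = 27X^5:
If X → X(1 + 0.56)
Then Y → Y · (1 + 0.56)^5
     ≈ Y · 9.2390

Percentage change = ((1 + 0.56)^5 − 1) × 100% ≈ 823.9%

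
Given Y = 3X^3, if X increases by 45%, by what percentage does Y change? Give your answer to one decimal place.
204.9%

For Y = 3X^3:
If X → X(1 + 0.45)
Then Y → Y · (1 + 0.45)^3
     ≈ Y · 3.0486

Percentage change = ((1 + 0.45)^3 − 1) × 100% ≈ 204.9%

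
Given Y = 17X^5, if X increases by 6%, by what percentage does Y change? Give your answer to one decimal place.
33.8%

For Y = 17X^5:
If X → X(1 + 0.06)
Then Y → Y · (1 + 0.06)^5
     ≈ Y · 1.3382

Percentage change = ((1 + 0.06)^5 − 1) × 100% ≈ 33.8%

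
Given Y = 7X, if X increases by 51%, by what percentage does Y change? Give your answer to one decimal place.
51.0%

For Y = 7X:
If X → X(1 + 0.51)
Then Y → Y · (1 + 0.51)^1
     = Y · 1.5100

Percentage change = ((1 + 0.51)^1 − 1) × 100% = 51.0%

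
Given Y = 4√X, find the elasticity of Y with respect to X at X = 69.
Elasticity = 1/2

Elasticity = (dY/dX) · (X/Y)

dY/dX = 2/√X
At X = 69: dY/dX = 2·√69/69, Y = 4·√69

Elasticity = (2·√69/69) · (69 / (4·√69)) = 1/2

Interpretation: for a small percentage change in X, the percentage change in Y is approximately 0.50 times as large.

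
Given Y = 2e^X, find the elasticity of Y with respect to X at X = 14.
Elasticity = 14

Elasticity = (dY/dX) · (X/Y)

dY/dX = 2·e^X
At X = 14: dY/dX = 2·e^14, Y = 2·e^14

Elasticity = (2·e^14) · (14 / (2·e^14)) = 14

Interpretation: for a small percentage change in X, the percentage change in Y is approximately 14.00 times as large.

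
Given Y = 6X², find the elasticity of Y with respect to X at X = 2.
Elasticity = 2

Elasticity = (dY/dX) · (X/Y)

dY/dX = 12·X
At X = 2: dY/dX = 24, Y = 24

Elasticity = 24 · (2 / 24) = 2

Interpretation: for a small percentage change in X, the percentage change in Y is approximately 2.00 times as large.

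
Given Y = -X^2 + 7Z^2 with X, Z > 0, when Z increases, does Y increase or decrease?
Y increases

Taking the partial derivative:
∂Y/∂Z = 14Z

∂Y/∂Z = 14Z > 0 (assuming positive values)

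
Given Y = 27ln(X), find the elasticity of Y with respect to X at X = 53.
Elasticity = 1/ln(53) ≈ 0.2519

Elasticity = (dY/dX) · (X/Y)

dY/dX = 27/X
At X = 53: dY/dX = 27/53, Y = 27·ln(53)

Elasticity = (27/53) · (53 / (27·ln(53))) = 1/ln(53) ≈ 0.2519

Interpretation: for a small percentage change in X, the percentage change in Y is approximately 0.25 times as large.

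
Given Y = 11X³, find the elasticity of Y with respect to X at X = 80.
Elasticity = 3

Elasticity = (dY/dX) · (X/Y)

dY/dX = 33·X²
At X = 80: dY/dX = 211200, Y = 5632000

Elasticity = 211200 · (80 / 5632000) = 3

Interpretation: for a small percentage change in X, the percentage change in Y is approximately 3.00 times as large.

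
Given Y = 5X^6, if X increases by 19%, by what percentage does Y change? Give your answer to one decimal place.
184.0%

For Y = 5X^6:
If X → X(1 + 0.19)
Then Y → Y · (1 + 0.19)^6
     ≈ Y · 2.8398

Percentage change = ((1 + 0.19)^6 − 1) × 100% ≈ 184.0%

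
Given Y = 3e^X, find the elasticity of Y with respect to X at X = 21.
Elasticity = 21

Elasticity = (dY/dX) · (X/Y)

dY/dX = 3·e^X
At X = 21: dY/dX = 3·e^21, Y = 3·e^21

Elasticity = (3·e^21) · (21 / (3·e^21)) = 21

Interpretation: for a small percentage change in X, the percentage change in Y is approximately 21.00 times as large.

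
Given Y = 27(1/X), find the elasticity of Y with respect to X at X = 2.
Elasticity = -1

Elasticity = (dY/dX) · (X/Y)

dY/dX = -27/X²
At X = 2: dY/dX = -27/4, Y = 27/2

Elasticity = (-27/4) · (2 / (27/2)) = -1

Interpretation: for a small percentage change in X, the percentage change in Y is approximately -1.00 times as large.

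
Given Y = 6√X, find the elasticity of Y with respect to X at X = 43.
Elasticity = 1/2

Elasticity = (dY/dX) · (X/Y)

dY/dX = 3/√X
At X = 43: dY/dX = 3·√43/43, Y = 6·√43

Elasticity = (3·√43/43) · (43 / (6·√43)) = 1/2

Interpretation: for a small percentage change in X, the percentage change in Y is approximately 0.50 times as large.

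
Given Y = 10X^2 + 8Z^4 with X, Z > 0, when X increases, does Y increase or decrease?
Y increases

Taking the partial derivative:
∂Y/∂X = 20X

∂Y/∂X = 20X > 0 (assuming positive values)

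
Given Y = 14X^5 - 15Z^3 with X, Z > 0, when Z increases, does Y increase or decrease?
Y decreases

Taking the partial derivative:
∂Y/∂Z = -45Z^2

∂Y/∂Z = -45Z^2 < 0 (assuming positive values)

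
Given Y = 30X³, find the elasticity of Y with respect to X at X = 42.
Elasticity = 3

Elasticity = (dY/dX) · (X/Y)

dY/dX = 90·X²
At X = 42: dY/dX = 158760, Y = 2222640

Elasticity = 158760 · (42 / 2222640) = 3

Interpretation: for a small percentage change in X, the percentage change in Y is approximately 3.00 times as large.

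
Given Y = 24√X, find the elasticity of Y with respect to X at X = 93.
Elasticity = 1/2

Elasticity = (dY/dX) · (X/Y)

dY/dX = 12/√X
At X = 93: dY/dX = 4·√93/31, Y = 24·√93

Elasticity = (4·√93/31) · (93 / (24·√93)) = 1/2

Interpretation: for a small percentage change in X, the percentage change in Y is approximately 0.50 times as large.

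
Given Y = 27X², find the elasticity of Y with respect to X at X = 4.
Elasticity = 2

Elasticity = (dY/dX) · (X/Y)

dY/dX = 54·X
At X = 4: dY/dX = 216, Y = 432

Elasticity = 216 · (4 / 432) = 2

Interpretation: for a small percentage change in X, the percentage change in Y is approximately 2.00 times as large.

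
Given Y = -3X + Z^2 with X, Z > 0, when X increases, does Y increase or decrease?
Y decreases

Taking the partial derivative:
∂Y/∂X = -3

∂Y/∂X = -3 < 0 (assuming positive values)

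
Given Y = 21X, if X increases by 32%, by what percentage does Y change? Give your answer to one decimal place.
32.0%

For Y = 21X:
If X → X(1 + 0.32)
Then Y → Y · (1 + 0.32)^1
     = Y · 1.3200

Percentage change = ((1 + 0.32)^1 − 1) × 100% = 32.0%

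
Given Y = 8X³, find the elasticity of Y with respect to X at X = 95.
Elasticity = 3

Elasticity = (dY/dX) · (X/Y)

dY/dX = 24·X²
At X = 95: dY/dX = 216600, Y = 6859000

Elasticity = 216600 · (95 / 6859000) = 3

Interpretation: for a small percentage change in X, the percentage change in Y is approximately 3.00 times as large.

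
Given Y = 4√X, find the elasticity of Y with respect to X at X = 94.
Elasticity = 1/2

Elasticity = (dY/dX) · (X/Y)

dY/dX = 2/√X
At X = 94: dY/dX = √94/47, Y = 4·√94

Elasticity = (√94/47) · (94 / (4·√94)) = 1/2

Interpretation: for a small percentage change in X, the percentage change in Y is approximately 0.50 times as large.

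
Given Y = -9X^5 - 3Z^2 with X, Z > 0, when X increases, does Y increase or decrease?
Y decreases

Taking the partial derivative:
∂Y/∂X = -45X^4

∂Y/∂X = -45X^4 < 0 (assuming positive values)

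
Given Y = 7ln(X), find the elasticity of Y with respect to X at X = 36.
Elasticity = 1/ln(36) ≈ 0.2791

Elasticity = (dY/dX) · (X/Y)

dY/dX = 7/X
At X = 36: dY/dX = 7/36, Y = 7·ln(36)

Elasticity = (7/36) · (36 / (7·ln(36))) = 1/ln(36) ≈ 0.2791

Interpretation: for a small percentage change in X, the percentage change in Y is approximately 0.28 times as large.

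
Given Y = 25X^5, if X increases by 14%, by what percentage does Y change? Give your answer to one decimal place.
92.5%

For Y = 25X^5:
If X → X(1 + 0.14)
Then Y → Y · (1 + 0.14)^5
     ≈ Y · 1.9254

Percentage change = ((1 + 0.14)^5 − 1) × 100% ≈ 92.5%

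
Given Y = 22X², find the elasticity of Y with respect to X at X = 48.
Elasticity = 2

Elasticity = (dY/dX) · (X/Y)

dY/dX = 44·X
At X = 48: dY/dX = 2112, Y = 50688

Elasticity = 2112 · (48 / 50688) = 2

Interpretation: for a small percentage change in X, the percentage change in Y is approximately 2.00 times as large.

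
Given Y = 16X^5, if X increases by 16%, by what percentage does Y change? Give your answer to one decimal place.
110.0%

For Y = 16X^5:
If X → X(1 + 0.16)
Then Y → Y · (1 + 0.16)^5
     ≈ Y · 2.1003

Percentage change = ((1 + 0.16)^5 − 1) × 100% ≈ 110.0%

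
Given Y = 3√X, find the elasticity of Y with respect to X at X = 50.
Elasticity = 1/2

Elasticity = (dY/dX) · (X/Y)

dY/dX = 3/(2·√X)
At X = 50: dY/dX = 3·√2/20, Y = 15·√2

Elasticity = (3·√2/20) · (50 / (15·√2)) = 1/2

Interpretation: for a small percentage change in X, the percentage change in Y is approximately 0.50 times as large.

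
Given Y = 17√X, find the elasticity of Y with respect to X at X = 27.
Elasticity = 1/2

Elasticity = (dY/dX) · (X/Y)

dY/dX = 17/(2·√X)
At X = 27: dY/dX = 17·√3/18, Y = 51·√3

Elasticity = (17·√3/18) · (27 / (51·√3)) = 1/2

Interpretation: for a small percentage change in X, the percentage change in Y is approximately 0.50 times as large.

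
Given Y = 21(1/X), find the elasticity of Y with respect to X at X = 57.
Elasticity = -1

Elasticity = (dY/dX) · (X/Y)

dY/dX = -21/X²
At X = 57: dY/dX = -7/1083, Y = 7/19

Elasticity = (-7/1083) · (57 / (7/19)) = -1

Interpretation: for a small percentage change in X, the percentage change in Y is approximately -1.00 times as large.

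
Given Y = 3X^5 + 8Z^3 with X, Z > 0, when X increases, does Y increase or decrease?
Y increases

Taking the partial derivative:
∂Y/∂X = 15X^4

∂Y/∂X = 15X^4 > 0 (assuming positive values)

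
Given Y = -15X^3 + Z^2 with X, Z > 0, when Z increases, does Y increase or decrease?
Y increases

Taking the partial derivative:
∂Y/∂Z = 2Z

∂Y/∂Z = 2Z > 0 (assuming positive values)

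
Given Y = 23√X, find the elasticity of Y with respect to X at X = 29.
Elasticity = 1/2

Elasticity = (dY/dX) · (X/Y)

dY/dX = 23/(2·√X)
At X = 29: dY/dX = 23·√29/58, Y = 23·√29

Elasticity = (23·√29/58) · (29 / (23·√29)) = 1/2

Interpretation: for a small percentage change in X, the percentage change in Y is approximately 0.50 times as large.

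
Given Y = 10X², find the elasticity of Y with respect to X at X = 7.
Elasticity = 2

Elasticity = (dY/dX) · (X/Y)

dY/dX = 20·X
At X = 7: dY/dX = 140, Y = 490

Elasticity = 140 · (7 / 490) = 2

Interpretation: for a small percentage change in X, the percentage change in Y is approximately 2.00 times as large.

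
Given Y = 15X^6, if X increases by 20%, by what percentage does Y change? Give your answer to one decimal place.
198.6%

For Y = 15X^6:
If X → X(1 + 0.2)
Then Y → Y · (1 + 0.2)^6
     ≈ Y · 2.9860

Percentage change = ((1 + 0.2)^6 − 1) × 100% ≈ 198.6%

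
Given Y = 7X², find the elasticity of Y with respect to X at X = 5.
Elasticity = 2

Elasticity = (dY/dX) · (X/Y)

dY/dX = 14·X
At X = 5: dY/dX = 70, Y = 175

Elasticity = 70 · (5 / 175) = 2

Interpretation: for a small percentage change in X, the percentage change in Y is approximately 2.00 times as large.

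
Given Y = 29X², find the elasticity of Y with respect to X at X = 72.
Elasticity = 2

Elasticity = (dY/dX) · (X/Y)

dY/dX = 58·X
At X = 72: dY/dX = 4176, Y = 150336

Elasticity = 4176 · (72 / 150336) = 2

Interpretation: for a small percentage change in X, the percentage change in Y is approximately 2.00 times as large.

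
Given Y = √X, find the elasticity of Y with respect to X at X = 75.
Elasticity = 1/2

Elasticity = (dY/dX) · (X/Y)

dY/dX = 1/(2·√X)
At X = 75: dY/dX = √3/30, Y = 5·√3

Elasticity = (√3/30) · (75 / (5·√3)) = 1/2

Interpretation: for a small percentage change in X, the percentage change in Y is approximately 0.50 times as large.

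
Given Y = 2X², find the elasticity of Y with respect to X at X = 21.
Elasticity = 2

Elasticity = (dY/dX) · (X/Y)

dY/dX = 4·X
At X = 21: dY/dX = 84, Y = 882

Elasticity = 84 · (21 / 882) = 2

Interpretation: for a small percentage change in X, the percentage change in Y is approximately 2.00 times as large.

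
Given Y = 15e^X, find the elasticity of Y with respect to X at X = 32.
Elasticity = 32

Elasticity = (dY/dX) · (X/Y)

dY/dX = 15·e^X
At X = 32: dY/dX = 15·e^32, Y = 15·e^32

Elasticity = (15·e^32) · (32 / (15·e^32)) = 32

Interpretation: for a small percentage change in X, the percentage change in Y is approximately 32.00 times as large.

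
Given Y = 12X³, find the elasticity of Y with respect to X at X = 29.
Elasticity = 3

Elasticity = (dY/dX) · (X/Y)

dY/dX = 36·X²
At X = 29: dY/dX = 30276, Y = 292668

Elasticity = 30276 · (29 / 292668) = 3

Interpretation: for a small percentage change in X, the percentage change in Y is approximately 3.00 times as large.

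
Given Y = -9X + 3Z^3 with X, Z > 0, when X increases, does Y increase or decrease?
Y decreases

Taking the partial derivative:
∂Y/∂X = -9

∂Y/∂X = -9 < 0 (assuming positive values)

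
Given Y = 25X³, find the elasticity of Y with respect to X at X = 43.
Elasticity = 3

Elasticity = (dY/dX) · (X/Y)

dY/dX = 75·X²
At X = 43: dY/dX = 138675, Y = 1987675

Elasticity = 138675 · (43 / 1987675) = 3

Interpretation: for a small percentage change in X, the percentage change in Y is approximately 3.00 times as large.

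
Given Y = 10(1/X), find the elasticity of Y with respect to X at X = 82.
Elasticity = -1

Elasticity = (dY/dX) · (X/Y)

dY/dX = -10/X²
At X = 82: dY/dX = -5/3362, Y = 5/41

Elasticity = (-5/3362) · (82 / (5/41)) = -1

Interpretation: for a small percentage change in X, the percentage change in Y is approximately -1.00 times as large.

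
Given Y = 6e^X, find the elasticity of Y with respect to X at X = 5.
Elasticity = 5

Elasticity = (dY/dX) · (X/Y)

dY/dX = 6·e^X
At X = 5: dY/dX = 6·e^5, Y = 6·e^5

Elasticity = (6·e^5) · (5 / (6·e^5)) = 5

Interpretation: for a small percentage change in X, the percentage change in Y is approximately 5.00 times as large.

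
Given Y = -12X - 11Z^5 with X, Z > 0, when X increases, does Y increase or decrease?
Y decreases

Taking the partial derivative:
∂Y/∂X = -12

∂Y/∂X = -12 < 0 (assuming positive values)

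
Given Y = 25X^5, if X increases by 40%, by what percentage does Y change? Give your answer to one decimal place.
437.8%

For Y = 25X^5:
If X → X(1 + 0.4)
Then Y → Y · (1 + 0.4)^5
     ≈ Y · 5.3782

Percentage change = ((1 + 0.4)^5 − 1) × 100% ≈ 437.8%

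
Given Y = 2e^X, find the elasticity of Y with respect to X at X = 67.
Elasticity = 67

Elasticity = (dY/dX) · (X/Y)

dY/dX = 2·e^X
At X = 67: dY/dX = 2·e^67, Y = 2·e^67

Elasticity = (2·e^67) · (67 / (2·e^67)) = 67

Interpretation: for a small percentage change in X, the percentage change in Y is approximately 67.00 times as large.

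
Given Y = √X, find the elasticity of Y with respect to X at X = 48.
Elasticity = 1/2

Elasticity = (dY/dX) · (X/Y)

dY/dX = 1/(2·√X)
At X = 48: dY/dX = √3/24, Y = 4·√3

Elasticity = (√3/24) · (48 / (4·√3)) = 1/2

Interpretation: for a small percentage change in X, the percentage change in Y is approximately 0.50 times as large.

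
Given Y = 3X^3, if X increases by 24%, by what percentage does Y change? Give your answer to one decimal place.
90.7%

For Y = 3X^3:
If X → X(1 + 0.24)
Then Y → Y · (1 + 0.24)^3
     ≈ Y · 1.9066

Percentage change = ((1 + 0.24)^3 − 1) × 100% ≈ 90.7%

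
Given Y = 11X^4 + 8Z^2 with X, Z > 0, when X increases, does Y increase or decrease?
Y increases

Taking the partial derivative:
∂Y/∂X = 44X^3

∂Y/∂X = 44X^3 > 0 (assuming positive values)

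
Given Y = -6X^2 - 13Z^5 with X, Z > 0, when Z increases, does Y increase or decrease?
Y decreases

Taking the partial derivative:
∂Y/∂Z = -65Z^4

∂Y/∂Z = -65Z^4 < 0 (assuming positive values)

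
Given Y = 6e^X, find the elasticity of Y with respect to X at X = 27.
Elasticity = 27

Elasticity = (dY/dX) · (X/Y)

dY/dX = 6·e^X
At X = 27: dY/dX = 6·e^27, Y = 6·e^27

Elasticity = (6·e^27) · (27 / (6·e^27)) = 27

Interpretation: for a small percentage change in X, the percentage change in Y is approximately 27.00 times as large.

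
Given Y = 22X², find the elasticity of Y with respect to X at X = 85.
Elasticity = 2

Elasticity = (dY/dX) · (X/Y)

dY/dX = 44·X
At X = 85: dY/dX = 3740, Y = 158950

Elasticity = 3740 · (85 / 158950) = 2

Interpretation: for a small percentage change in X, the percentage change in Y is approximately 2.00 times as large.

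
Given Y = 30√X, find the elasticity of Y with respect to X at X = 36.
Elasticity = 1/2

Elasticity = (dY/dX) · (X/Y)

dY/dX = 15/√X
At X = 36: dY/dX = 5/2, Y = 180

Elasticity = (5/2) · (36 / 180) = 1/2

Interpretation: for a small percentage change in X, the percentage change in Y is approximately 0.50 times as large.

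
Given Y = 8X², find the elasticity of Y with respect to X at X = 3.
Elasticity = 2

Elasticity = (dY/dX) · (X/Y)

dY/dX = 16·X
At X = 3: dY/dX = 48, Y = 72

Elasticity = 48 · (3 / 72) = 2

Interpretation: for a small percentage change in X, the percentage change in Y is approximately 2.00 times as large.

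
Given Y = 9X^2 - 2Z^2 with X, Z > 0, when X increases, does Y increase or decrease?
Y increases

Taking the partial derivative:
∂Y/∂X = 18X

∂Y/∂X = 18X > 0 (assuming positive values)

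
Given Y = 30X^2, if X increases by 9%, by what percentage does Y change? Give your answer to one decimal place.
18.8%

For Y = 30X^2:
If X → X(1 + 0.09)
Then Y → Y · (1 + 0.09)^2
     = Y · 1.1881

Percentage change = ((1 + 0.09)^2 − 1) × 100% ≈ 18.8%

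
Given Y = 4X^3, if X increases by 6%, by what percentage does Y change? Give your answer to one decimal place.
19.1%

For Y = 4X^3:
If X → X(1 + 0.06)
Then Y → Y · (1 + 0.06)^3
     ≈ Y · 1.1910

Percentage change = ((1 + 0.06)^3 − 1) × 100% ≈ 19.1%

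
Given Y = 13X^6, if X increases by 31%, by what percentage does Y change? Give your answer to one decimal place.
405.4%

For Y = 13X^6:
If X → X(1 + 0.31)
Then Y → Y · (1 + 0.31)^6
     ≈ Y · 5.0539

Percentage change = ((1 + 0.31)^6 − 1) × 100% ≈ 405.4%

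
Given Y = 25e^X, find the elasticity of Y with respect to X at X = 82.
Elasticity = 82

Elasticity = (dY/dX) · (X/Y)

dY/dX = 25·e^X
At X = 82: dY/dX = 25·e^82, Y = 25·e^82

Elasticity = (25·e^82) · (82 / (25·e^82)) = 82

Interpretation: for a small percentage change in X, the percentage change in Y is approximately 82.00 times as large.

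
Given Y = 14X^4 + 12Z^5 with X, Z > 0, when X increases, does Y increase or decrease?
Y increases

Taking the partial derivative:
∂Y/∂X = 56X^3

∂Y/∂X = 56X^3 > 0 (assuming positive values)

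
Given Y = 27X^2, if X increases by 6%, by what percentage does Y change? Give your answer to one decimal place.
12.4%

For Y = 27X^2:
If X → X(1 + 0.06)
Then Y → Y · (1 + 0.06)^2
     = Y · 1.1236

Percentage change = ((1 + 0.06)^2 − 1) × 100% ≈ 12.4%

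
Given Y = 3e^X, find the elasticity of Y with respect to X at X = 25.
Elasticity = 25

Elasticity = (dY/dX) · (X/Y)

dY/dX = 3·e^X
At X = 25: dY/dX = 3·e^25, Y = 3·e^25

Elasticity = (3·e^25) · (25 / (3·e^25)) = 25

Interpretation: for a small percentage change in X, the percentage change in Y is approximately 25.00 times as large.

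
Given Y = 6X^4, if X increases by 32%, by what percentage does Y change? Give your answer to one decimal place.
203.6%

For Y = 6X^4:
If X → X(1 + 0.32)
Then Y → Y · (1 + 0.32)^4
     ≈ Y · 3.0360

Percentage change = ((1 + 0.32)^4 − 1) × 100% ≈ 203.6%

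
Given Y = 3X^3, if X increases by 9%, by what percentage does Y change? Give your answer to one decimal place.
29.5%

For Y = 3X^3:
If X → X(1 + 0.09)
Then Y → Y · (1 + 0.09)^3
     ≈ Y · 1.2950

Percentage change = ((1 + 0.09)^3 − 1) × 100% ≈ 29.5%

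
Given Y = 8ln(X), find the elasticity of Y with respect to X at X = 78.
Elasticity = 1/ln(78) ≈ 0.2295

Elasticity = (dY/dX) · (X/Y)

dY/dX = 8/X
At X = 78: dY/dX = 4/39, Y = 8·ln(78)

Elasticity = (4/39) · (78 / (8·ln(78))) = 1/ln(78) ≈ 0.2295

Interpretation: for a small percentage change in X, the percentage change in Y is approximately 0.23 times as large.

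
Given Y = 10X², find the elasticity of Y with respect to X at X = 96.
Elasticity = 2

Elasticity = (dY/dX) · (X/Y)

dY/dX = 20·X
At X = 96: dY/dX = 1920, Y = 92160

Elasticity = 1920 · (96 / 92160) = 2

Interpretation: for a small percentage change in X, the percentage change in Y is approximately 2.00 times as large.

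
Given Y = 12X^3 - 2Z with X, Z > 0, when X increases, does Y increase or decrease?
Y increases

Taking the partial derivative:
∂Y/∂X = 36X^2

∂Y/∂X = 36X^2 > 0 (assuming positive values)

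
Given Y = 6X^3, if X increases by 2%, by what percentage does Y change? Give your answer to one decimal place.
6.1%

For Y = 6X^3:
If X → X(1 + 0.02)
Then Y → Y · (1 + 0.02)^3
     ≈ Y · 1.0612

Percentage change = ((1 + 0.02)^3 − 1) × 100% ≈ 6.1%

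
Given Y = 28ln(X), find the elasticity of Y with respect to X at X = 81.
Elasticity = 1/ln(81) ≈ 0.2276

Elasticity = (dY/dX) · (X/Y)

dY/dX = 28/X
At X = 81: dY/dX = 28/81, Y = 28·ln(81)

Elasticity = (28/81) · (81 / (28·ln(81))) = 1/ln(81) ≈ 0.2276

Interpretation: for a small percentage change in X, the percentage change in Y is approximately 0.23 times as large.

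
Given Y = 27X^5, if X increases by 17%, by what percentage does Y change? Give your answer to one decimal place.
119.2%

For Y = 27X^5:
If X → X(1 + 0.17)
Then Y → Y · (1 + 0.17)^5
     ≈ Y · 2.1924

Percentage change = ((1 + 0.17)^5 − 1) × 100% ≈ 119.2%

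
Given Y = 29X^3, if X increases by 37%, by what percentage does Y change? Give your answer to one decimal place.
157.1%

For Y = 29X^3:
If X → X(1 + 0.37)
Then Y → Y · (1 + 0.37)^3
     ≈ Y · 2.5714

Percentage change = ((1 + 0.37)^3 − 1) × 100% ≈ 157.1%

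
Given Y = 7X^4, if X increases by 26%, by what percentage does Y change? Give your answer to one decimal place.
152.0%

For Y = 7X^4:
If X → X(1 + 0.26)
Then Y → Y · (1 + 0.26)^4
     ≈ Y · 2.5205

Percentage change = ((1 + 0.26)^4 − 1) × 100% ≈ 152.0%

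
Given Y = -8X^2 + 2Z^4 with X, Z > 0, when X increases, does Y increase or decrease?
Y decreases

Taking the partial derivative:
∂Y/∂X = -16X

∂Y/∂X = -16X < 0 (assuming positive values)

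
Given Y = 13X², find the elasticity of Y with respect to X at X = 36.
Elasticity = 2

Elasticity = (dY/dX) · (X/Y)

dY/dX = 26·X
At X = 36: dY/dX = 936, Y = 16848

Elasticity = 936 · (36 / 16848) = 2

Interpretation: for a small percentage change in X, the percentage change in Y is approximately 2.00 times as large.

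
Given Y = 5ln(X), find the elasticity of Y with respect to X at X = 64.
Elasticity = 1/ln(64) ≈ 0.2404

Elasticity = (dY/dX) · (X/Y)

dY/dX = 5/X
At X = 64: dY/dX = 5/64, Y = 5·ln(64)

Elasticity = (5/64) · (64 / (5·ln(64))) = 1/ln(64) ≈ 0.2404

Interpretation: for a small percentage change in X, the percentage change in Y is approximately 0.24 times as large.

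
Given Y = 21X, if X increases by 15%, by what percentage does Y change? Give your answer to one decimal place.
15.0%

For Y = 21X:
If X → X(1 + 0.15)
Then Y → Y · (1 + 0.15)^1
     = Y · 1.1500

Percentage change = ((1 + 0.15)^1 − 1) × 100% = 15.0%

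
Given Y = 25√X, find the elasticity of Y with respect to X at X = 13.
Elasticity = 1/2

Elasticity = (dY/dX) · (X/Y)

dY/dX = 25/(2·√X)
At X = 13: dY/dX = 25·√13/26, Y = 25·√13

Elasticity = (25·√13/26) · (13 / (25·√13)) = 1/2

Interpretation: for a small percentage change in X, the percentage change in Y is approximately 0.50 times as large.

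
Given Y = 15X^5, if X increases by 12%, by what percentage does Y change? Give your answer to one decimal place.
76.2%

For Y = 15X^5:
If X → X(1 + 0.12)
Then Y → Y · (1 + 0.12)^5
     ≈ Y · 1.7623

Percentage change = ((1 + 0.12)^5 − 1) × 100% ≈ 76.2%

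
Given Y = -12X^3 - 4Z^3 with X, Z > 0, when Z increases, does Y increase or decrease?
Y decreases

Taking the partial derivative:
∂Y/∂Z = -12Z^2

∂Y/∂Z = -12Z^2 < 0 (assuming positive values)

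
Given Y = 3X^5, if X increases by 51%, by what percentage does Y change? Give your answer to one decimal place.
685.0%

For Y = 3X^5:
If X → X(1 + 0.51)
Then Y → Y · (1 + 0.51)^5
     ≈ Y · 7.8503

Percentage change = ((1 + 0.51)^5 − 1) × 100% ≈ 685.0%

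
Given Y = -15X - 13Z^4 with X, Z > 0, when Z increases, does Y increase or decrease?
Y decreases

Taking the partial derivative:
∂Y/∂Z = -52Z^3

∂Y/∂Z = -52Z^3 < 0 (assuming positive values)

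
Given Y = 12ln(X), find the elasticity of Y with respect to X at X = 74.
Elasticity = 1/ln(74) ≈ 0.2323

Elasticity = (dY/dX) · (X/Y)

dY/dX = 12/X
At X = 74: dY/dX = 6/37, Y = 12·ln(74)

Elasticity = (6/37) · (74 / (12·ln(74))) = 1/ln(74) ≈ 0.2323

Interpretation: for a small percentage change in X, the percentage change in Y is approximately 0.23 times as large.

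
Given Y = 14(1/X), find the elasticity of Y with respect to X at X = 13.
Elasticity = -1

Elasticity = (dY/dX) · (X/Y)

dY/dX = -14/X²
At X = 13: dY/dX = -14/169, Y = 14/13

Elasticity = (-14/169) · (13 / (14/13)) = -1

Interpretation: for a small percentage change in X, the percentage change in Y is approximately -1.00 times as large.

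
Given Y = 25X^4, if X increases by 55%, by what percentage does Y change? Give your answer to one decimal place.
477.2%

For Y = 25X^4:
If X → X(1 + 0.55)
Then Y → Y · (1 + 0.55)^4
     ≈ Y · 5.7720

Percentage change = ((1 + 0.55)^4 − 1) × 100% ≈ 477.2%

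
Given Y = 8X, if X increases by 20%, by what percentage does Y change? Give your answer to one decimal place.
20.0%

For Y = 8X:
If X → X(1 + 0.2)
Then Y → Y · (1 + 0.2)^1
     = Y · 1.2000

Percentage change = ((1 + 0.2)^1 − 1) × 100% = 20.0%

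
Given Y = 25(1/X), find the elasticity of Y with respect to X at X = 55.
Elasticity = -1

Elasticity = (dY/dX) · (X/Y)

dY/dX = -25/X²
At X = 55: dY/dX = -1/121, Y = 5/11

Elasticity = (-1/121) · (55 / (5/11)) = -1

Interpretation: for a small percentage change in X, the percentage change in Y is approximately -1.00 times as large.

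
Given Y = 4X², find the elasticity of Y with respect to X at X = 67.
Elasticity = 2

Elasticity = (dY/dX) · (X/Y)

dY/dX = 8·X
At X = 67: dY/dX = 536, Y = 17956

Elasticity = 536 · (67 / 17956) = 2

Interpretation: for a small percentage change in X, the percentage change in Y is approximately 2.00 times as large.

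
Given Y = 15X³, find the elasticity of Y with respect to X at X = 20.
Elasticity = 3

Elasticity = (dY/dX) · (X/Y)

dY/dX = 45·X²
At X = 20: dY/dX = 18000, Y = 120000

Elasticity = 18000 · (20 / 120000) = 3

Interpretation: for a small percentage change in X, the percentage change in Y is approximately 3.00 times as large.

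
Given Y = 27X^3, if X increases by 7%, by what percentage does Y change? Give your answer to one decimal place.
22.5%

For Y = 27X^3:
If X → X(1 + 0.07)
Then Y → Y · (1 + 0.07)^3
     ≈ Y · 1.2250

Percentage change = ((1 + 0.07)^3 − 1) × 100% ≈ 22.5%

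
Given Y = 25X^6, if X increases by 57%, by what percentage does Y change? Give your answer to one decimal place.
1397.6%

For Y = 25X^6:
If X → X(1 + 0.57)
Then Y → Y · (1 + 0.57)^6
     ≈ Y · 14.9761

Percentage change = ((1 + 0.57)^6 − 1) × 100% ≈ 1397.6%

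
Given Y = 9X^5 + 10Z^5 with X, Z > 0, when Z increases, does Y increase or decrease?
Y increases

Taking the partial derivative:
∂Y/∂Z = 50Z^4

∂Y/∂Z = 50Z^4 > 0 (assuming positive values)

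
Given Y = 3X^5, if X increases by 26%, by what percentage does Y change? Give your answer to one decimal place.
217.6%

For Y = 3X^5:
If X → X(1 + 0.26)
Then Y → Y · (1 + 0.26)^5
     ≈ Y · 3.1758

Percentage change = ((1 + 0.26)^5 − 1) × 100% ≈ 217.6%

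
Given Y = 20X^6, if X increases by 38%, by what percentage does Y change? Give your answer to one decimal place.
590.7%

For Y = 20X^6:
If X → X(1 + 0.38)
Then Y → Y · (1 + 0.38)^6
     ≈ Y · 6.9068

Percentage change = ((1 + 0.38)^6 − 1) × 100% ≈ 590.7%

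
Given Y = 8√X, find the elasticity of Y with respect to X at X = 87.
Elasticity = 1/2

Elasticity = (dY/dX) · (X/Y)

dY/dX = 4/√X
At X = 87: dY/dX = 4·√87/87, Y = 8·√87

Elasticity = (4·√87/87) · (87 / (8·√87)) = 1/2

Interpretation: for a small percentage change in X, the percentage change in Y is approximately 0.50 times as large.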